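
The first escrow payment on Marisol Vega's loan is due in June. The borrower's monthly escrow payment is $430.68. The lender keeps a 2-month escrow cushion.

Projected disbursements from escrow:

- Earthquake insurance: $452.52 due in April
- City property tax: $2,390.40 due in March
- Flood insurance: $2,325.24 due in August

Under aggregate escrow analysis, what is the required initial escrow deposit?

$1,894.56

Cushion = 2 × $430.68 = $861.36
Trial balance (start $0, +$430.68 each month, − disbursements):
  Jun: +$430.68 → $430.68
  Jul: +$430.68 → $861.36
  Aug: +$430.68 − $2,325.24 → -$1,033.20
  Sep: +$430.68 → -$602.52
  Oct: +$430.68 → -$171.84
  Nov: +$430.68 → $258.84
  Dec: +$430.68 → $689.52
  Jan: +$430.68 → $1,120.20
  Feb: +$430.68 → $1,550.88
  Mar: +$430.68 − $2,390.40 → -$408.84
  Apr: +$430.68 − $452.52 → -$430.68
  May: +$430.68 → $0.00
Lowest trial balance = -$1,033.20 (Aug)
Initial deposit = cushion − low point = $861.36 − (-$1,033.20) = $1,894.56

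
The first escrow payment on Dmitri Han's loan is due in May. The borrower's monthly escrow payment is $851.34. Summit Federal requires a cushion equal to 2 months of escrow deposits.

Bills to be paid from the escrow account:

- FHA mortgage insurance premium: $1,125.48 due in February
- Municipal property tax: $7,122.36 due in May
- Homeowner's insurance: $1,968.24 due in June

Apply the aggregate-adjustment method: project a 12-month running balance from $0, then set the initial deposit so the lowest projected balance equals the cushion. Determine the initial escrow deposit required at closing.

$9,090.60

Cushion = 2 × $851.34 = $1,702.68
Trial balance (start $0, +$851.34 each month, − disbursements):
  May: +$851.34 − $7,122.36 → -$6,271.02
  Jun: +$851.34 − $1,968.24 → -$7,387.92
  Jul: +$851.34 → -$6,536.58
  Aug: +$851.34 → -$5,685.24
  Sep: +$851.34 → -$4,833.90
  Oct: +$851.34 → -$3,982.56
  Nov: +$851.34 → -$3,131.22
  Dec: +$851.34 → -$2,279.88
  Jan: +$851.34 → -$1,428.54
  Feb: +$851.34 − $1,125.48 → -$1,702.68
  Mar: +$851.34 → -$851.34
  Apr: +$851.34 → $0.00
Lowest trial balance = -$7,387.92 (Jun)
Initial deposit = cushion − low point = $1,702.68 − (-$7,387.92) = $9,090.60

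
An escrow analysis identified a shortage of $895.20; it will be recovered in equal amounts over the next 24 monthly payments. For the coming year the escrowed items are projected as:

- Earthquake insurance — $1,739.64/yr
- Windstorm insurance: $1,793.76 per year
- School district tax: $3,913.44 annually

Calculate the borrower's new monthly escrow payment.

Earthquake insurance: $1,739.64
Windstorm insurance: $1,793.76
School district tax: $3,913.44
Yearly total = $1,739.64 + $1,793.76 + $3,913.44 = $7,446.84
Monthly escrow = $7,446.84 ÷ 12 = $620.57
Shortage spread = $895.20 ÷ 24 = $37.30/mo
New monthly escrow = $620.57 + $37.30 = $657.87

$657.87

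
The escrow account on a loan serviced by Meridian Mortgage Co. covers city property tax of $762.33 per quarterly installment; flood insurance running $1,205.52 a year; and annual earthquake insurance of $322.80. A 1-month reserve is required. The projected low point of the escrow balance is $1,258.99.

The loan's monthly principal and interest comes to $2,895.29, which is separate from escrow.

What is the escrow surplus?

$877.52

City property tax = $762.33 × 4 = $3,049.32 annually
Flood insurance = $1,205.52 annually
Earthquake insurance = $322.80 annually
Annual escrow total = $3,049.32 + $1,205.52 + $322.80 = $4,577.64
Per month = $4,577.64 ÷ 12 = $381.47
Cushion = 1 × $381.47 = $381.47
Surplus = $1,258.99 − $381.47 = $877.52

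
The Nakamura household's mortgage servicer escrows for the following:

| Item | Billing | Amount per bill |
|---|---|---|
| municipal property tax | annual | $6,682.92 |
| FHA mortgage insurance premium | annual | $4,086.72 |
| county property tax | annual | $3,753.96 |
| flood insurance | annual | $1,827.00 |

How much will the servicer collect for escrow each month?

$1,362.55

Municipal property tax: $6,682.92
FHA mortgage insurance premium: $4,086.72
County property tax: $3,753.96
Flood insurance: $1,827.00
Total per year = $6,682.92 + $4,086.72 + $3,753.96 + $1,827.00 = $16,350.60
Monthly escrow = $16,350.60 / 12 = $1,362.55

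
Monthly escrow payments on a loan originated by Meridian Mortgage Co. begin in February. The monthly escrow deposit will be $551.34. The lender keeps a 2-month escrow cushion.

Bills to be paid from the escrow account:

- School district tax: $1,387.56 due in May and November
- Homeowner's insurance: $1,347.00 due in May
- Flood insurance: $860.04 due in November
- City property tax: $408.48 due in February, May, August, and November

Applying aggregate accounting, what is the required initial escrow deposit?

$2,448.84

Cushion = 2 × $551.34 = $1,102.68
Trial balance (start $0, +$551.34 each month, − disbursements):
  Feb: +$551.34 − $408.48 → $142.86
  Mar: +$551.34 → $694.20
  Apr: +$551.34 → $1,245.54
  May: +$551.34 − $3,143.04 → -$1,346.16
  Jun: +$551.34 → -$794.82
  Jul: +$551.34 → -$243.48
  Aug: +$551.34 − $408.48 → -$100.62
  Sep: +$551.34 → $450.72
  Oct: +$551.34 → $1,002.06
  Nov: +$551.34 − $2,656.08 → -$1,102.68
  Dec: +$551.34 → -$551.34
  Jan: +$551.34 → $0.00
Lowest trial balance = -$1,346.16 (May)
Initial deposit = cushion − low point = $1,102.68 − (-$1,346.16) = $2,448.84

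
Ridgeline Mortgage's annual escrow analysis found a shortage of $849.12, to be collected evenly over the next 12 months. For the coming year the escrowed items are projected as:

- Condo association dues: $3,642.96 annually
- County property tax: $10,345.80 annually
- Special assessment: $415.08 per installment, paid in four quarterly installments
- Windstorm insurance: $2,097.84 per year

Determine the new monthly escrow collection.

Condo association dues — $3,642.96/yr
County property tax — $10,345.80/yr
Special assessment — $415.08 × 4 = $1,660.32/yr
Windstorm insurance — $2,097.84/yr
Combined annual = $17,746.92
Monthly = $17,746.92 / 12 = $1,478.91
Shortage spread = $849.12 / 12 = $70.76/mo
New monthly escrow = $1,478.91 + $70.76 = $1,549.67

$1,549.67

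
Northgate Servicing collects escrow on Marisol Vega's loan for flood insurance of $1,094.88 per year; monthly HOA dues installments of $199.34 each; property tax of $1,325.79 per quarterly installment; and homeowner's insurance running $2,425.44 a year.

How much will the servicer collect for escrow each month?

Flood insurance — $1,094.88
HOA dues — $199.34 × 12 = $2,392.08
Property tax — $1,325.79 × 4 = $5,303.16
Homeowner's insurance — $2,425.44
Annual escrow total = $11,215.56
Per month = $11,215.56 / 12 = $934.63

$934.63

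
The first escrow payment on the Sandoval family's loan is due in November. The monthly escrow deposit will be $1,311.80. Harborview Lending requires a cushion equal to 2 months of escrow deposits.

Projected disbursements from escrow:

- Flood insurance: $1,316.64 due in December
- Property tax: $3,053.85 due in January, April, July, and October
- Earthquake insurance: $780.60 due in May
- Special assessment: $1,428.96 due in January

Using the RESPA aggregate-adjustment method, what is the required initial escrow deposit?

$4,487.65

Cushion = 2 × $1,311.80 = $2,623.60
Trial balance (start $0, +$1,311.80 each month, − disbursements):
  Nov: +$1,311.80 → $1,311.80
  Dec: +$1,311.80 − $1,316.64 → $1,306.96
  Jan: +$1,311.80 − $4,482.81 → -$1,864.05
  Feb: +$1,311.80 → -$552.25
  Mar: +$1,311.80 → $759.55
  Apr: +$1,311.80 − $3,053.85 → -$982.50
  May: +$1,311.80 − $780.60 → -$451.30
  Jun: +$1,311.80 → $860.50
  Jul: +$1,311.80 − $3,053.85 → -$881.55
  Aug: +$1,311.80 → $430.25
  Sep: +$1,311.80 → $1,742.05
  Oct: +$1,311.80 − $3,053.85 → $0.00
Lowest trial balance = -$1,864.05 (Jan)
Initial deposit = cushion − low point = $2,623.60 − (-$1,864.05) = $4,487.65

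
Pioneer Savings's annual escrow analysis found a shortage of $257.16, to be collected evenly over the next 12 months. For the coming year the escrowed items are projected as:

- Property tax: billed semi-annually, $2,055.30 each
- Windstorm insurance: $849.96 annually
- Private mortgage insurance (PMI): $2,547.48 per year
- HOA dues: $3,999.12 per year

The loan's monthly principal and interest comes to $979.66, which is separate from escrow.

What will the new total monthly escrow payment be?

$980.36

Property tax: $2,055.30 × 2 = $4,110.60
Windstorm insurance: $849.96
Private mortgage insurance (PMI): $2,547.48
HOA dues: $3,999.12
Total annual escrow = $11,507.16
Monthly = $11,507.16 / 12 = $958.93
Monthly shortage recovery: $257.16 / 12 = $21.43
New monthly escrow = $958.93 + $21.43 = $980.36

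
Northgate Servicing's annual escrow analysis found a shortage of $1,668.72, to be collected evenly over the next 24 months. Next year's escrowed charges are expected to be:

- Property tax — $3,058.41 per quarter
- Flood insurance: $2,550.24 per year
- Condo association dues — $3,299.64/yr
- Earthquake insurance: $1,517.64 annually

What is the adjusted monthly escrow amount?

$1,702.96

Property tax — $3,058.41 × 4 = $12,233.64/yr
Flood insurance — $2,550.24/yr
Condo association dues — $3,299.64/yr
Earthquake insurance — $1,517.64/yr
Annual escrow total = $12,233.64 + $2,550.24 + $3,299.64 + $1,517.64 = $19,601.16
Monthly = $19,601.16 / 12 = $1,633.43
Shortage spread = $1,668.72 / 24 = $69.53/mo
New monthly escrow = $1,633.43 + $69.53 = $1,702.96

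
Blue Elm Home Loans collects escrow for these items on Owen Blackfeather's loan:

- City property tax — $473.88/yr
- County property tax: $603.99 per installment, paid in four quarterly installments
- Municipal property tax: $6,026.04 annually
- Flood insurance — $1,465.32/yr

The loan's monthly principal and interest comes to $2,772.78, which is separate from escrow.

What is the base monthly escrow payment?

$865.10

City property tax: $473.88 per year
County property tax: $603.99 × 4 = $2,415.96 per year
Municipal property tax: $6,026.04 per year
Flood insurance: $1,465.32 per year
Annual escrow total = $473.88 + $2,415.96 + $6,026.04 + $1,465.32 = $10,381.20
Base monthly escrow = $10,381.20 / 12 = $865.10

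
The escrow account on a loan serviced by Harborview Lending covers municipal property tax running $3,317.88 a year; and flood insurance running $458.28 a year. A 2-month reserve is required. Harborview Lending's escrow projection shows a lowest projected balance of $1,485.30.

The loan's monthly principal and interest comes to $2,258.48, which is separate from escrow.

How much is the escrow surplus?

Municipal property tax = $3,317.88
Flood insurance = $458.28
Annual escrow total = $3,317.88 + $458.28 = $3,776.16
Monthly = $3,776.16 / 12 = $314.68
Required reserve = 2 × $314.68 = $629.36
Excess over cushion: $1,485.30 − $629.36 = $855.94

$855.94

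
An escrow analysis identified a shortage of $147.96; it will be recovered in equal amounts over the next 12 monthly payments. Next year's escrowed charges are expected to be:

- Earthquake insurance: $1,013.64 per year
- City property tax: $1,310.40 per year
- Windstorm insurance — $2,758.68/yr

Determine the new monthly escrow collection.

$435.89

Earthquake insurance = $1,013.64
City property tax = $1,310.40
Windstorm insurance = $2,758.68
Total per year = $1,013.64 + $1,310.40 + $2,758.68 = $5,082.72
Monthly escrow = $5,082.72 ÷ 12 = $423.56
Shortage per month = $147.96 ÷ 12 = $12.33
New monthly escrow = $423.56 + $12.33 = $435.89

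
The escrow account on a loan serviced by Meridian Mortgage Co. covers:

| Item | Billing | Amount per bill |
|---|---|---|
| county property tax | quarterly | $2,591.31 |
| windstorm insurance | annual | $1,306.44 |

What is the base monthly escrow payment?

County property tax — $2,591.31 × 4 = $10,365.24 per year
Windstorm insurance — $1,306.44 per year
Combined annual = $10,365.24 + $1,306.44 = $11,671.68
Base monthly escrow = $11,671.68 ÷ 12 = $972.64

$972.64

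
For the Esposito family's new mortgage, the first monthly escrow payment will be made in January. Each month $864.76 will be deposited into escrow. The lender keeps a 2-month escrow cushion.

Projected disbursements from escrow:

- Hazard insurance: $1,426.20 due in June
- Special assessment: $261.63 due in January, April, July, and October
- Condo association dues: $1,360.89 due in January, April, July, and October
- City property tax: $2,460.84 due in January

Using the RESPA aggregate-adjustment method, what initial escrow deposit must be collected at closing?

Cushion = 2 × $864.76 = $1,729.52
Trial balance (start $0, +$864.76 each month, − disbursements):
  Jan: +$864.76 − $4,083.36 → -$3,218.60
  Feb: +$864.76 → -$2,353.84
  Mar: +$864.76 → -$1,489.08
  Apr: +$864.76 − $1,622.52 → -$2,246.84
  May: +$864.76 → -$1,382.08
  Jun: +$864.76 − $1,426.20 → -$1,943.52
  Jul: +$864.76 − $1,622.52 → -$2,701.28
  Aug: +$864.76 → -$1,836.52
  Sep: +$864.76 → -$971.76
  Oct: +$864.76 − $1,622.52 → -$1,729.52
  Nov: +$864.76 → -$864.76
  Dec: +$864.76 → $0.00
Lowest trial balance = -$3,218.60 (Jan)
Initial deposit = cushion − low point = $1,729.52 − (-$3,218.60) = $4,948.12

$4,948.12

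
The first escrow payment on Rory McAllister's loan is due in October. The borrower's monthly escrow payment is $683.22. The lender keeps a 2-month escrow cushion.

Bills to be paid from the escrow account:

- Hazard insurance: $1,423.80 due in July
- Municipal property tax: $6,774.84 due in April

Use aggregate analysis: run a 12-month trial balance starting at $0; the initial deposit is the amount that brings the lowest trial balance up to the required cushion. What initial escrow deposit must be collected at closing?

Cushion = 2 × $683.22 = $1,366.44
Trial balance (start $0, +$683.22 each month, − disbursements):
  Oct: +$683.22 → $683.22
  Nov: +$683.22 → $1,366.44
  Dec: +$683.22 → $2,049.66
  Jan: +$683.22 → $2,732.88
  Feb: +$683.22 → $3,416.10
  Mar: +$683.22 → $4,099.32
  Apr: +$683.22 − $6,774.84 → -$1,992.30
  May: +$683.22 → -$1,309.08
  Jun: +$683.22 → -$625.86
  Jul: +$683.22 − $1,423.80 → -$1,366.44
  Aug: +$683.22 → -$683.22
  Sep: +$683.22 → $0.00
Lowest trial balance = -$1,992.30 (Apr)
Initial deposit = cushion − low point = $1,366.44 − (-$1,992.30) = $3,358.74

$3,358.74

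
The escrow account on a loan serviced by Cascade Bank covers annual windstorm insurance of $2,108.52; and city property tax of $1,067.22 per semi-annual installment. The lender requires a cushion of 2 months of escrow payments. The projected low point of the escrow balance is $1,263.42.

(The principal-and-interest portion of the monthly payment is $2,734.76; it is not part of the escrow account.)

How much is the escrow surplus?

Windstorm insurance = $2,108.52/yr
City property tax = $1,067.22 × 2 = $2,134.44/yr
Combined annual = $4,242.96
Base monthly escrow = $4,242.96 / 12 = $353.58
Required cushion = 2 × $353.58 = $707.16
Surplus = $1,263.42 − $707.16 = $556.26

$556.26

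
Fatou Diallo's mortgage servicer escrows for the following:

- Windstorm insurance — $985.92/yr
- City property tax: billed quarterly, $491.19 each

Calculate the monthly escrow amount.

$245.89

Windstorm insurance: $985.92/yr
City property tax: $491.19 × 4 = $1,964.76/yr
Annual escrow total = $2,950.68
Base monthly escrow = $2,950.68 ÷ 12 = $245.89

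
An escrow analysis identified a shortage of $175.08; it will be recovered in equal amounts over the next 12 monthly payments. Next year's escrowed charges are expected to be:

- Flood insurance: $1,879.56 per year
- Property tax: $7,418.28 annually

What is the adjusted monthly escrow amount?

Flood insurance: $1,879.56 annually
Property tax: $7,418.28 annually
Combined annual = $9,297.84
Monthly escrow = $9,297.84 / 12 = $774.82
Shortage per month = $175.08 / 12 = $14.59
New monthly escrow = $774.82 + $14.59 = $789.41

$789.41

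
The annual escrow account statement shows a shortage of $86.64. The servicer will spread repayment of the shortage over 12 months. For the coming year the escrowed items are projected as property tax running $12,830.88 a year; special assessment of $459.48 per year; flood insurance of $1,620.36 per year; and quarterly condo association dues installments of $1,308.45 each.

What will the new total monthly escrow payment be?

Property tax — $12,830.88 per year
Special assessment — $459.48 per year
Flood insurance — $1,620.36 per year
Condo association dues — $1,308.45 × 4 = $5,233.80 per year
Combined annual = $12,830.88 + $459.48 + $1,620.36 + $5,233.80 = $20,144.52
Base monthly escrow = $20,144.52 / 12 = $1,678.71
Monthly shortage recovery: $86.64 / 12 = $7.22
Adjusted monthly = $1,678.71 + $7.22 = $1,685.93

$1,685.93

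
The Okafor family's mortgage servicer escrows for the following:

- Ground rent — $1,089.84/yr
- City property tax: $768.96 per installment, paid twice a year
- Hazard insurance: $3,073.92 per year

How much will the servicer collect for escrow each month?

Ground rent = $1,089.84 annually
City property tax = $768.96 × 2 = $1,537.92 annually
Hazard insurance = $3,073.92 annually
Combined annual = $5,701.68
Base monthly escrow = $5,701.68 ÷ 12 = $475.14

$475.14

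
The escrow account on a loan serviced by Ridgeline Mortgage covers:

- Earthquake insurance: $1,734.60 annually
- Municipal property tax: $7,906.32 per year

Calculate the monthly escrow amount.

Earthquake insurance — $1,734.60 annually
Municipal property tax — $7,906.32 annually
Total annual escrow = $1,734.60 + $7,906.32 = $9,640.92
Monthly escrow = $9,640.92 / 12 = $803.41

$803.41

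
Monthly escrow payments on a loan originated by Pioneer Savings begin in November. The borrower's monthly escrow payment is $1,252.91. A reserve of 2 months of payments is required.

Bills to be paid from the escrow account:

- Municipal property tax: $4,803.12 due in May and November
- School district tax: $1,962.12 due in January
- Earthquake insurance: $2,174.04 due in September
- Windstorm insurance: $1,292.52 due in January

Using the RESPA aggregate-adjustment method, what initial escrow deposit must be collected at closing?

Cushion = 2 × $1,252.91 = $2,505.82
Trial balance (start $0, +$1,252.91 each month, − disbursements):
  Nov: +$1,252.91 − $4,803.12 → -$3,550.21
  Dec: +$1,252.91 → -$2,297.30
  Jan: +$1,252.91 − $3,254.64 → -$4,299.03
  Feb: +$1,252.91 → -$3,046.12
  Mar: +$1,252.91 → -$1,793.21
  Apr: +$1,252.91 → -$540.30
  May: +$1,252.91 − $4,803.12 → -$4,090.51
  Jun: +$1,252.91 → -$2,837.60
  Jul: +$1,252.91 → -$1,584.69
  Aug: +$1,252.91 → -$331.78
  Sep: +$1,252.91 − $2,174.04 → -$1,252.91
  Oct: +$1,252.91 → $0.00
Lowest trial balance = -$4,299.03 (Jan)
Initial deposit = cushion − low point = $2,505.82 − (-$4,299.03) = $6,804.85

$6,804.85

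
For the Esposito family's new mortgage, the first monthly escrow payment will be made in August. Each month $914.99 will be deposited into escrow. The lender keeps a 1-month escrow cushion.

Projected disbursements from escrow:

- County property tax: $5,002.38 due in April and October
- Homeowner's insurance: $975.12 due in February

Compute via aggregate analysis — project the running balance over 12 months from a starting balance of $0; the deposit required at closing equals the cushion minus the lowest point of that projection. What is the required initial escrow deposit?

$3,659.96

Cushion = 1 × $914.99 = $914.99
Trial balance (start $0, +$914.99 each month, − disbursements):
  Aug: +$914.99 → $914.99
  Sep: +$914.99 → $1,829.98
  Oct: +$914.99 − $5,002.38 → -$2,257.41
  Nov: +$914.99 → -$1,342.42
  Dec: +$914.99 → -$427.43
  Jan: +$914.99 → $487.56
  Feb: +$914.99 − $975.12 → $427.43
  Mar: +$914.99 → $1,342.42
  Apr: +$914.99 − $5,002.38 → -$2,744.97
  May: +$914.99 → -$1,829.98
  Jun: +$914.99 → -$914.99
  Jul: +$914.99 → $0.00
Lowest trial balance = -$2,744.97 (Apr)
Initial deposit = cushion − low point = $914.99 − (-$2,744.97) = $3,659.96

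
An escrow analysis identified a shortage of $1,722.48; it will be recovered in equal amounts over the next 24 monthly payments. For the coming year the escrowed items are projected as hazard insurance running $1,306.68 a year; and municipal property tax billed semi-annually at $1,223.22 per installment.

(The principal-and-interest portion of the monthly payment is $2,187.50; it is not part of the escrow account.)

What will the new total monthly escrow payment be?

$384.53

Hazard insurance = $1,306.68/yr
Municipal property tax = $1,223.22 × 2 = $2,446.44/yr
Total annual escrow = $1,306.68 + $2,446.44 = $3,753.12
Monthly = $3,753.12 ÷ 12 = $312.76
Shortage spread = $1,722.48 ÷ 24 = $71.77/mo
New monthly escrow = $312.76 + $71.77 = $384.53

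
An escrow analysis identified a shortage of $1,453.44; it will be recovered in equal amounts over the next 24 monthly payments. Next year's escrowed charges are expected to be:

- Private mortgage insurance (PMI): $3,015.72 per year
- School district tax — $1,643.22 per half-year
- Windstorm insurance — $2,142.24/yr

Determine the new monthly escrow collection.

Private mortgage insurance (PMI) = $3,015.72 per year
School district tax = $1,643.22 × 2 = $3,286.44 per year
Windstorm insurance = $2,142.24 per year
Combined annual = $8,444.40
Monthly escrow = $8,444.40 ÷ 12 = $703.70
Shortage spread = $1,453.44 / 24 = $60.56/mo
New monthly escrow = $703.70 + $60.56 = $764.26

$764.26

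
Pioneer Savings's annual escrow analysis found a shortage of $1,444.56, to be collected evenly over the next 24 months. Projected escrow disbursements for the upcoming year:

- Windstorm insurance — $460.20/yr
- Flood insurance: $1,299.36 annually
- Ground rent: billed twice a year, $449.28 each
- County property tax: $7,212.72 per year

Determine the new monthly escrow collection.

Windstorm insurance — $460.20 per year
Flood insurance — $1,299.36 per year
Ground rent — $449.28 × 2 = $898.56 per year
County property tax — $7,212.72 per year
Yearly total = $460.20 + $1,299.36 + $898.56 + $7,212.72 = $9,870.84
Monthly = $9,870.84 / 12 = $822.57
Shortage spread = $1,444.56 / 24 = $60.19/mo
New monthly escrow = $822.57 + $60.19 = $882.76

$882.76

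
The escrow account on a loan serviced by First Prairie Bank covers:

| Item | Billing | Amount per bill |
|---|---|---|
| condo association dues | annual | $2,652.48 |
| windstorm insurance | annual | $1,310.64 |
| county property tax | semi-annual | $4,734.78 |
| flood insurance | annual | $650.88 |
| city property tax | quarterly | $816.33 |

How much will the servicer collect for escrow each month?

Condo association dues — $2,652.48 annually
Windstorm insurance — $1,310.64 annually
County property tax — $4,734.78 × 2 = $9,469.56 annually
Flood insurance — $650.88 annually
City property tax — $816.33 × 4 = $3,265.32 annually
Yearly total = $2,652.48 + $1,310.64 + $9,469.56 + $650.88 + $3,265.32 = $17,348.88
Monthly escrow = $17,348.88 / 12 = $1,445.74

$1,445.74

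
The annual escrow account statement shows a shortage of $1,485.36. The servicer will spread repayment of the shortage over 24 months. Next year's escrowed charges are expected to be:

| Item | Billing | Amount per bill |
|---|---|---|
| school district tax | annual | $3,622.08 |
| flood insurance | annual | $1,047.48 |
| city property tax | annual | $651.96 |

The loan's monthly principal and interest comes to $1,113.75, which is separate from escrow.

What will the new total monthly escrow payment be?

$505.35

School district tax = $3,622.08/yr
Flood insurance = $1,047.48/yr
City property tax = $651.96/yr
Combined annual = $5,321.52
Per month = $5,321.52 ÷ 12 = $443.46
Monthly shortage recovery: $1,485.36 / 24 = $61.89
New monthly escrow = $443.46 + $61.89 = $505.35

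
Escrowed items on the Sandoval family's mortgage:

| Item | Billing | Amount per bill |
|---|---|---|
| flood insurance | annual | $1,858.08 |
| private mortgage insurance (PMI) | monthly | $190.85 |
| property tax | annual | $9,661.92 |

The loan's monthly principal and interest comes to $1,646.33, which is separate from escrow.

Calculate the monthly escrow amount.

$1,150.85

Flood insurance = $1,858.08/yr
Private mortgage insurance (PMI) = $190.85 × 12 = $2,290.20/yr
Property tax = $9,661.92/yr
Yearly total = $1,858.08 + $2,290.20 + $9,661.92 = $13,810.20
Monthly = $13,810.20 / 12 = $1,150.85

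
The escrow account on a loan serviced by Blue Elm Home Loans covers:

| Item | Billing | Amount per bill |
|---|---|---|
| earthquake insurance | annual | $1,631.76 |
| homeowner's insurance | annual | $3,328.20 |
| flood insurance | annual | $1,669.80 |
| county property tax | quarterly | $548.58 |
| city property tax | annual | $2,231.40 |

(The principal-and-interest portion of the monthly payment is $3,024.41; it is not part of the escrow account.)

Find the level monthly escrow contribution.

Earthquake insurance: $1,631.76 annually
Homeowner's insurance: $3,328.20 annually
Flood insurance: $1,669.80 annually
County property tax: $548.58 × 4 = $2,194.32 annually
City property tax: $2,231.40 annually
Total per year = $1,631.76 + $3,328.20 + $1,669.80 + $2,194.32 + $2,231.40 = $11,055.48
Base monthly escrow = $11,055.48 ÷ 12 = $921.29

$921.29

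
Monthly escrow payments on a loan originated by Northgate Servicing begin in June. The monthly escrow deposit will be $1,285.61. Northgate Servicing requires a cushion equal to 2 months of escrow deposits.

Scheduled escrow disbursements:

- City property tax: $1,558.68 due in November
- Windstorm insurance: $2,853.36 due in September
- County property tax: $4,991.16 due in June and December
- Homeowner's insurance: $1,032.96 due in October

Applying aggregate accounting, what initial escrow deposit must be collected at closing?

Cushion = 2 × $1,285.61 = $2,571.22
Trial balance (start $0, +$1,285.61 each month, − disbursements):
  Jun: +$1,285.61 − $4,991.16 → -$3,705.55
  Jul: +$1,285.61 → -$2,419.94
  Aug: +$1,285.61 → -$1,134.33
  Sep: +$1,285.61 − $2,853.36 → -$2,702.08
  Oct: +$1,285.61 − $1,032.96 → -$2,449.43
  Nov: +$1,285.61 − $1,558.68 → -$2,722.50
  Dec: +$1,285.61 − $4,991.16 → -$6,428.05
  Jan: +$1,285.61 → -$5,142.44
  Feb: +$1,285.61 → -$3,856.83
  Mar: +$1,285.61 → -$2,571.22
  Apr: +$1,285.61 → -$1,285.61
  May: +$1,285.61 → $0.00
Lowest trial balance = -$6,428.05 (Dec)
Initial deposit = cushion − low point = $2,571.22 − (-$6,428.05) = $8,999.27

$8,999.27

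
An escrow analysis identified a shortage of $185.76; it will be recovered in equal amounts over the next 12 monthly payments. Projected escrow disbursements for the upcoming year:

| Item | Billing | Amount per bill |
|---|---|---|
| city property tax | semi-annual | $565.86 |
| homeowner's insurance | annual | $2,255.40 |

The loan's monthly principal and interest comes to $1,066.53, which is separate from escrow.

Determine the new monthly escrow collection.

$297.74

City property tax: $565.86 × 2 = $1,131.72/yr
Homeowner's insurance: $2,255.40/yr
Total per year = $1,131.72 + $2,255.40 = $3,387.12
Monthly = $3,387.12 ÷ 12 = $282.26
Shortage per month = $185.76 ÷ 12 = $15.48
New monthly escrow = $282.26 + $15.48 = $297.74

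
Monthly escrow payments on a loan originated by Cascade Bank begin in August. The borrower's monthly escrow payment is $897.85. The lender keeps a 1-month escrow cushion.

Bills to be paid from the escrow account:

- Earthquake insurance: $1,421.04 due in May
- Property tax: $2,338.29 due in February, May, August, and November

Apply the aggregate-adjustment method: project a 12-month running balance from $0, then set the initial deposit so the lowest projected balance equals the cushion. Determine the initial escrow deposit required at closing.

Cushion = 1 × $897.85 = $897.85
Trial balance (start $0, +$897.85 each month, − disbursements):
  Aug: +$897.85 − $2,338.29 → -$1,440.44
  Sep: +$897.85 → -$542.59
  Oct: +$897.85 → $355.26
  Nov: +$897.85 − $2,338.29 → -$1,085.18
  Dec: +$897.85 → -$187.33
  Jan: +$897.85 → $710.52
  Feb: +$897.85 − $2,338.29 → -$729.92
  Mar: +$897.85 → $167.93
  Apr: +$897.85 → $1,065.78
  May: +$897.85 − $3,759.33 → -$1,795.70
  Jun: +$897.85 → -$897.85
  Jul: +$897.85 → $0.00
Lowest trial balance = -$1,795.70 (May)
Initial deposit = cushion − low point = $897.85 − (-$1,795.70) = $2,693.55

$2,693.55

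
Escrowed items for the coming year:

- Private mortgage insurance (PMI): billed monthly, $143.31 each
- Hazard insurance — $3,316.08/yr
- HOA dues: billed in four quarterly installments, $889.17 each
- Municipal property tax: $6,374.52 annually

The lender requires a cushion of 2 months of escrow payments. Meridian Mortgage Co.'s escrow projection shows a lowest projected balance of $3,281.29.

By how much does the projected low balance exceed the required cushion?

Private mortgage insurance (PMI): $143.31 × 12 = $1,719.72 annually
Hazard insurance: $3,316.08 annually
HOA dues: $889.17 × 4 = $3,556.68 annually
Municipal property tax: $6,374.52 annually
Combined annual = $1,719.72 + $3,316.08 + $3,556.68 + $6,374.52 = $14,967.00
Base monthly escrow = $14,967.00 ÷ 12 = $1,247.25
Cushion = 2 × $1,247.25 = $2,494.50
Excess over cushion: $3,281.29 − $2,494.50 = $786.79

$786.79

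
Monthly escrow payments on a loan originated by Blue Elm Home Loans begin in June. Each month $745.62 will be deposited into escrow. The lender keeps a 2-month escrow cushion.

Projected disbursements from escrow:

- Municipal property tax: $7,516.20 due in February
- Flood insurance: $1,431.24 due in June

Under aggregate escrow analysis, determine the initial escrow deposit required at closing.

$3,728.10

Cushion = 2 × $745.62 = $1,491.24
Trial balance (start $0, +$745.62 each month, − disbursements):
  Jun: +$745.62 − $1,431.24 → -$685.62
  Jul: +$745.62 → $60.00
  Aug: +$745.62 → $805.62
  Sep: +$745.62 → $1,551.24
  Oct: +$745.62 → $2,296.86
  Nov: +$745.62 → $3,042.48
  Dec: +$745.62 → $3,788.10
  Jan: +$745.62 → $4,533.72
  Feb: +$745.62 − $7,516.20 → -$2,236.86
  Mar: +$745.62 → -$1,491.24
  Apr: +$745.62 → -$745.62
  May: +$745.62 → $0.00
Lowest trial balance = -$2,236.86 (Feb)
Initial deposit = cushion − low point = $1,491.24 − (-$2,236.86) = $3,728.10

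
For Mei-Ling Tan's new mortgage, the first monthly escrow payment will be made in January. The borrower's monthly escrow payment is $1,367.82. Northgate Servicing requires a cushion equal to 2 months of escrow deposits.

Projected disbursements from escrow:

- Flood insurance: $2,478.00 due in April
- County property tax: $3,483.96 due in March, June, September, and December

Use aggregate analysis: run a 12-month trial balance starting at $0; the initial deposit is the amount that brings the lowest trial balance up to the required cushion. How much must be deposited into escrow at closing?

$3,974.64

Cushion = 2 × $1,367.82 = $2,735.64
Trial balance (start $0, +$1,367.82 each month, − disbursements):
  Jan: +$1,367.82 → $1,367.82
  Feb: +$1,367.82 → $2,735.64
  Mar: +$1,367.82 − $3,483.96 → $619.50
  Apr: +$1,367.82 − $2,478.00 → -$490.68
  May: +$1,367.82 → $877.14
  Jun: +$1,367.82 − $3,483.96 → -$1,239.00
  Jul: +$1,367.82 → $128.82
  Aug: +$1,367.82 → $1,496.64
  Sep: +$1,367.82 − $3,483.96 → -$619.50
  Oct: +$1,367.82 → $748.32
  Nov: +$1,367.82 → $2,116.14
  Dec: +$1,367.82 − $3,483.96 → $0.00
Lowest trial balance = -$1,239.00 (Jun)
Initial deposit = cushion − low point = $2,735.64 − (-$1,239.00) = $3,974.64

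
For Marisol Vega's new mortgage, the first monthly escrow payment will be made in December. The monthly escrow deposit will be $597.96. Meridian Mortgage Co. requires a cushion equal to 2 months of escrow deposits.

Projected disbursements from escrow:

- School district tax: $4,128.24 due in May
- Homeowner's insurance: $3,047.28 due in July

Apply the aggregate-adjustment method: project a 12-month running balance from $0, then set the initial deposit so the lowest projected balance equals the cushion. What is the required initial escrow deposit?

Cushion = 2 × $597.96 = $1,195.92
Trial balance (start $0, +$597.96 each month, − disbursements):
  Dec: +$597.96 → $597.96
  Jan: +$597.96 → $1,195.92
  Feb: +$597.96 → $1,793.88
  Mar: +$597.96 → $2,391.84
  Apr: +$597.96 → $2,989.80
  May: +$597.96 − $4,128.24 → -$540.48
  Jun: +$597.96 → $57.48
  Jul: +$597.96 − $3,047.28 → -$2,391.84
  Aug: +$597.96 → -$1,793.88
  Sep: +$597.96 → -$1,195.92
  Oct: +$597.96 → -$597.96
  Nov: +$597.96 → $0.00
Lowest trial balance = -$2,391.84 (Jul)
Initial deposit = cushion − low point = $1,195.92 − (-$2,391.84) = $3,587.76

$3,587.76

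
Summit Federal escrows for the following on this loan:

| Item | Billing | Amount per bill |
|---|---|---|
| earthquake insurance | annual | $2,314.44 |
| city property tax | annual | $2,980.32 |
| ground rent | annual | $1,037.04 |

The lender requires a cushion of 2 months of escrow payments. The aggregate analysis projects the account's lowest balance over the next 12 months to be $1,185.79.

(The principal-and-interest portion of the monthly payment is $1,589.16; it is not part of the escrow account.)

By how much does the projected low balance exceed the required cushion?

$130.49

Earthquake insurance — $2,314.44
City property tax — $2,980.32
Ground rent — $1,037.04
Yearly total = $2,314.44 + $2,980.32 + $1,037.04 = $6,331.80
Per month = $6,331.80 / 12 = $527.65
Required cushion = 2 × $527.65 = $1,055.30
Surplus = $1,185.79 − $1,055.30 = $130.49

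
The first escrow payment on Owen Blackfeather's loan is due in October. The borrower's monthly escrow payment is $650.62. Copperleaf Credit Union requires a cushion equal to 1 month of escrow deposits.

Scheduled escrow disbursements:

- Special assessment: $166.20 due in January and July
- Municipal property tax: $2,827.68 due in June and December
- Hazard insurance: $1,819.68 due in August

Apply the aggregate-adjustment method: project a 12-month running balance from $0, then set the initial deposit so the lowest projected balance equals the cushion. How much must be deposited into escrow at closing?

Cushion = 1 × $650.62 = $650.62
Trial balance (start $0, +$650.62 each month, − disbursements):
  Oct: +$650.62 → $650.62
  Nov: +$650.62 → $1,301.24
  Dec: +$650.62 − $2,827.68 → -$875.82
  Jan: +$650.62 − $166.20 → -$391.40
  Feb: +$650.62 → $259.22
  Mar: +$650.62 → $909.84
  Apr: +$650.62 → $1,560.46
  May: +$650.62 → $2,211.08
  Jun: +$650.62 − $2,827.68 → $34.02
  Jul: +$650.62 − $166.20 → $518.44
  Aug: +$650.62 − $1,819.68 → -$650.62
  Sep: +$650.62 → $0.00
Lowest trial balance = -$875.82 (Dec)
Initial deposit = cushion − low point = $650.62 − (-$875.82) = $1,526.44

$1,526.44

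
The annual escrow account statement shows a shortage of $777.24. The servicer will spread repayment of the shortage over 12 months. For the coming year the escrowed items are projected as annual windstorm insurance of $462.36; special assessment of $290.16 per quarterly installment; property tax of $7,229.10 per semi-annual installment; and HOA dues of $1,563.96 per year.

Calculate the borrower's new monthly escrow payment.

$1,535.20

Windstorm insurance = $462.36 annually
Special assessment = $290.16 × 4 = $1,160.64 annually
Property tax = $7,229.10 × 2 = $14,458.20 annually
HOA dues = $1,563.96 annually
Total per year = $462.36 + $1,160.64 + $14,458.20 + $1,563.96 = $17,645.16
Monthly = $17,645.16 ÷ 12 = $1,470.43
Shortage spread = $777.24 ÷ 12 = $64.77/mo
New monthly escrow = $1,470.43 + $64.77 = $1,535.20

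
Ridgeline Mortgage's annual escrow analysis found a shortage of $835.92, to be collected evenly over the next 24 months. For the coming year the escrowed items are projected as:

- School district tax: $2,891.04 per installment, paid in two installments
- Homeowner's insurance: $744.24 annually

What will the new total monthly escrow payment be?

School district tax: $2,891.04 × 2 = $5,782.08/yr
Homeowner's insurance: $744.24/yr
Annual escrow total = $5,782.08 + $744.24 = $6,526.32
Base monthly escrow = $6,526.32 ÷ 12 = $543.86
Shortage per month = $835.92 / 24 = $34.83
New monthly escrow = $543.86 + $34.83 = $578.69

$578.69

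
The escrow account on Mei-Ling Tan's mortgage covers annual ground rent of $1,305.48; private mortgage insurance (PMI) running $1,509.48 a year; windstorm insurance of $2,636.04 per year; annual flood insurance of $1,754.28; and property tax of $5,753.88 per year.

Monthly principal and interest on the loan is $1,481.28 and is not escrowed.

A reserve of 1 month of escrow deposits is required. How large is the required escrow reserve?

$1,079.93

Ground rent — $1,305.48 annually
Private mortgage insurance (PMI) — $1,509.48 annually
Windstorm insurance — $2,636.04 annually
Flood insurance — $1,754.28 annually
Property tax — $5,753.88 annually
Annual escrow total = $1,305.48 + $1,509.48 + $2,636.04 + $1,754.28 + $5,753.88 = $12,959.16
Per month = $12,959.16 / 12 = $1,079.93
Cushion = 1 × $1,079.93 = $1,079.93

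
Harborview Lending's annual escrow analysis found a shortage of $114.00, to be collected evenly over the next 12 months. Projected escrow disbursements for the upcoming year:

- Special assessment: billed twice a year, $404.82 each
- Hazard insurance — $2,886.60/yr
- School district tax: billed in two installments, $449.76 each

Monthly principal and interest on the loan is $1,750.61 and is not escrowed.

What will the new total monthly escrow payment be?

Special assessment: $404.82 × 2 = $809.64
Hazard insurance: $2,886.60
School district tax: $449.76 × 2 = $899.52
Yearly total = $809.64 + $2,886.60 + $899.52 = $4,595.76
Monthly escrow = $4,595.76 ÷ 12 = $382.98
Shortage per month = $114.00 / 12 = $9.50
Adjusted monthly = $382.98 + $9.50 = $392.48

$392.48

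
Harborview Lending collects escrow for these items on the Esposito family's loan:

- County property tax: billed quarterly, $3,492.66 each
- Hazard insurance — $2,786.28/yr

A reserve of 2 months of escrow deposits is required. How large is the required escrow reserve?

County property tax: $3,492.66 × 4 = $13,970.64
Hazard insurance: $2,786.28
Annual escrow total = $16,756.92
Monthly = $16,756.92 / 12 = $1,396.41
Cushion = 2 × $1,396.41 = $2,792.82

$2,792.82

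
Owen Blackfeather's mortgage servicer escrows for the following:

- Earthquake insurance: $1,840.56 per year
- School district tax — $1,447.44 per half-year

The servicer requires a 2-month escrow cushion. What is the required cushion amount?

$789.24

Earthquake insurance: $1,840.56/yr
School district tax: $1,447.44 × 2 = $2,894.88/yr
Total annual escrow = $4,735.44
Monthly escrow = $4,735.44 / 12 = $394.62
Cushion = 2 × $394.62 = $789.24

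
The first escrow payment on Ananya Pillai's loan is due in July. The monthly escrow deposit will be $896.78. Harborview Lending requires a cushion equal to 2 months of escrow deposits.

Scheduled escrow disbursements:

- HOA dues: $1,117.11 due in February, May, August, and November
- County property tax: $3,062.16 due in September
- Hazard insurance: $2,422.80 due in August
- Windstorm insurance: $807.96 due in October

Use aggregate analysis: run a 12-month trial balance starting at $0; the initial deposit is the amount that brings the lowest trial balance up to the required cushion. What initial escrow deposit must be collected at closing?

Cushion = 2 × $896.78 = $1,793.56
Trial balance (start $0, +$896.78 each month, − disbursements):
  Jul: +$896.78 → $896.78
  Aug: +$896.78 − $3,539.91 → -$1,746.35
  Sep: +$896.78 − $3,062.16 → -$3,911.73
  Oct: +$896.78 − $807.96 → -$3,822.91
  Nov: +$896.78 − $1,117.11 → -$4,043.24
  Dec: +$896.78 → -$3,146.46
  Jan: +$896.78 → -$2,249.68
  Feb: +$896.78 − $1,117.11 → -$2,470.01
  Mar: +$896.78 → -$1,573.23
  Apr: +$896.78 → -$676.45
  May: +$896.78 − $1,117.11 → -$896.78
  Jun: +$896.78 → $0.00
Lowest trial balance = -$4,043.24 (Nov)
Initial deposit = cushion − low point = $1,793.56 − (-$4,043.24) = $5,836.80

$5,836.80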